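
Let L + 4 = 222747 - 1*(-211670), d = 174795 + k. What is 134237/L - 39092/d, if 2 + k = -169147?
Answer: -8112085447/1226347899 ≈ -6.6148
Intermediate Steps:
k = -169149 (k = -2 - 169147 = -169149)
d = 5646 (d = 174795 - 169149 = 5646)
L = 434413 (L = -4 + (222747 - 1*(-211670)) = -4 + (222747 + 211670) = -4 + 434417 = 434413)
134237/L - 39092/d = 134237/434413 - 39092/5646 = 134237*(1/434413) - 39092*1/5646 = 134237/434413 - 19546/2823 = -8112085447/1226347899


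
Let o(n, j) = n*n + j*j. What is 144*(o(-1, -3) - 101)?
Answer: -13104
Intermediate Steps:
o(n, j) = j² + n² (o(n, j) = n² + j² = j² + n²)
144*(o(-1, -3) - 101) = 144*(((-3)² + (-1)²) - 101) = 144*((9 + 1) - 101) = 144*(10 - 101) = 144*(-91) = -13104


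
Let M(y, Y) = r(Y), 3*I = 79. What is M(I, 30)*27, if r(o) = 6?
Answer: 162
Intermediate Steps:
I = 79/3 (I = (1/3)*79 = 79/3 ≈ 26.333)
M(y, Y) = 6
M(I, 30)*27 = 6*27 = 162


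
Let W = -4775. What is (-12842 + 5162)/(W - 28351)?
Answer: 1280/5521 ≈ 0.23184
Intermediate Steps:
(-12842 + 5162)/(W - 28351) = (-12842 + 5162)/(-4775 - 28351) = -7680/(-33126) = -7680*(-1/33126) = 1280/5521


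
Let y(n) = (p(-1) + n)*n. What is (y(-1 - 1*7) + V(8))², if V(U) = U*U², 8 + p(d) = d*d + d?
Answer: 409600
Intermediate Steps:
p(d) = -8 + d + d² (p(d) = -8 + (d*d + d) = -8 + (d² + d) = -8 + (d + d²) = -8 + d + d²)
V(U) = U³
y(n) = n*(-8 + n) (y(n) = ((-8 - 1 + (-1)²) + n)*n = ((-8 - 1 + 1) + n)*n = (-8 + n)*n = n*(-8 + n))
(y(-1 - 1*7) + V(8))² = ((-1 - 1*7)*(-8 + (-1 - 1*7)) + 8³)² = ((-1 - 7)*(-8 + (-1 - 7)) + 512)² = (-8*(-8 - 8) + 512)² = (-8*(-16) + 512)² = (128 + 512)² = 640² = 409600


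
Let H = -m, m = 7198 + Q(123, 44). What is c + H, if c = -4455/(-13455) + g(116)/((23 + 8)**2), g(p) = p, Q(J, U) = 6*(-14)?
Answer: -2043999823/287339 ≈ -7113.5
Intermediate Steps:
Q(J, U) = -84
m = 7114 (m = 7198 - 84 = 7114)
H = -7114 (H = -1*7114 = -7114)
c = 129823/287339 (c = -4455/(-13455) + 116/((23 + 8)**2) = -4455*(-1/13455) + 116/(31**2) = 99/299 + 116/961 = 129823/287339 ≈ 0.45181)
c + H = 129823/287339 - 7114 = -2043999823/287339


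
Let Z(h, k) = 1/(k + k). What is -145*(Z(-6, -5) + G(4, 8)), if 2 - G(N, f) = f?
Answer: 1769/2 ≈ 884.50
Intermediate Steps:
Z(h, k) = 1/(2*k)
G(N, f) = 2 - f
-145*(Z(-6, -5) + G(4, 8)) = -145*((½)/(-5) + (2 - 1*8)) = -145*((½)*(-⅕) + (2 - 8)) = -145*(-⅒ - 6) = -145*(-61/10) = 1769/2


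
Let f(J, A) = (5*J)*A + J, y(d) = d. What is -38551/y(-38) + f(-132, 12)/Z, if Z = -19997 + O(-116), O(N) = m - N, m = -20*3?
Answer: 13492131/13294 ≈ 1014.9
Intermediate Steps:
m = -60
O(N) = -60 - N
f(J, A) = J + 5*A*J (f(J, A) = 5*A*J + J = J + 5*A*J)
Z = -19941 (Z = -19997 + (-60 - 1*(-116)) = -19997 + (-60 + 116) = -19997 + 56 = -19941)
-38551/y(-38) + f(-132, 12)/Z = -38551/(-38) - 132*(1 + 5*12)/(-19941) = -38551*(-1/38) - 132*(1 + 60)*(-1/19941) = 2029/2 - 132*61*(-1/19941) = 2029/2 - 8052*(-1/19941) = 2029/2 + 2684/6647 = 13492131/13294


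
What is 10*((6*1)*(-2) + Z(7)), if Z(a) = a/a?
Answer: -110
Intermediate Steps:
Z(a) = 1
10*((6*1)*(-2) + Z(7)) = 10*((6*1)*(-2) + 1) = 10*(6*(-2) + 1) = 10*(-12 + 1) = 10*(-11) = -110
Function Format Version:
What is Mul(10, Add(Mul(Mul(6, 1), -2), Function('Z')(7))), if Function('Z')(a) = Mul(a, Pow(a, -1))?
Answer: -110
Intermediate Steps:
Function('Z')(a) = 1
Mul(10, Add(Mul(Mul(6, 1), -2), Function('Z')(7))) = Mul(10, Add(Mul(Mul(6, 1), -2), 1)) = Mul(10, Add(Mul(6, -2), 1)) = Mul(10, Add(-12, 1)) = Mul(10, -11) = -110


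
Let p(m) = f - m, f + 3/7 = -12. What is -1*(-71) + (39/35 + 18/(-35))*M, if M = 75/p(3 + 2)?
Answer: 8347/122 ≈ 68.418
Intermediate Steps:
f = -87/7 (f = -3/7 - 12 = -87/7 ≈ -12.429)
p(m) = -87/7 - m
M = -525/122 (M = 75/(-87/7 - (3 + 2)) = 75/(-87/7 - 1*5) = 75/(-87/7 - 5) = 75/(-122/7) = 75*(-7/122) = -525/122 ≈ -4.3033)
-1*(-71) + (39/35 + 18/(-35))*M = -1*(-71) + (39/35 + 18/(-35))*(-525/122) = 71 + (39*(1/35) + 18*(-1/35))*(-525/122) = 71 + (39/35 - 18/35)*(-525/122) = 71 + (3/5)*(-525/122) = 71 - 315/122 = 8347/122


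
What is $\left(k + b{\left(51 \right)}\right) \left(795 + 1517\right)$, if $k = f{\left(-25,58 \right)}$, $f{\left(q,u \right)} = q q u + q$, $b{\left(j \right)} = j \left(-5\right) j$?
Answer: $53684640$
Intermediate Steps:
$b{\left(j \right)} = - 5 j^{2}$ ($b{\left(j \right)} = - 5 j j = - 5 j^{2}$)
$f{\left(q,u \right)} = q + u q^{2}$ ($f{\left(q,u \right)} = q^{2} u + q = u q^{2} + q = q + u q^{2}$)
$k = 36225$ ($k = - 25 \left(1 - 1450\right) = \left(-25\right) \left(-1449\right) = 36225$)
$\left(k + b{\left(51 \right)}\right) \left(795 + 1517\right) = \left(36225 - 5 \cdot 51^{2}\right) \left(795 + 1517\right) = \left(36225 - 13005\right) 2312 = 23220 \cdot 2312 = 53684640$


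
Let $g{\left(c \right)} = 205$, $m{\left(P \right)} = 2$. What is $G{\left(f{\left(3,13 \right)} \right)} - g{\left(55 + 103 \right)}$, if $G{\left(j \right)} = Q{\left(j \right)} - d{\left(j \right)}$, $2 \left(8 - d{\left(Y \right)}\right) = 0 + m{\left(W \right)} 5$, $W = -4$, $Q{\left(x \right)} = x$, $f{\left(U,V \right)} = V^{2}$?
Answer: $-39$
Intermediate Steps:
$d{\left(Y \right)} = 3$ ($d{\left(Y \right)} = 8 - \frac{0 + 2 \cdot 5}{2} = 8 - \frac{0 + 10}{2} = 8 - 5 = 3$)
$G{\left(j \right)} = -3 + j$ ($G{\left(j \right)} = j - 3 = -3 + j$)
$G{\left(f{\left(3,13 \right)} \right)} - g{\left(55 + 103 \right)} = \left(-3 + 13^{2}\right) - 205 = \left(-3 + 169\right) - 205 = 166 - 205 = -39$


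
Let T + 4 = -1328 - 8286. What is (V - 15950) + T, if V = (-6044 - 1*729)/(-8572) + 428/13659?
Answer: -2993531769241/117084948 ≈ -25567.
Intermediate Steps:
V = 96181223/117084948 (V = (-6044 - 729)*(-1/8572) + 428*(1/13659) = -6773*(-1/8572) + 428/13659 = 6773/8572 + 428/13659 = 96181223/117084948 ≈ 0.82147)
T = -9618 (T = -4 + (-1328 - 8286) = -4 - 9614 = -9618)
(V - 15950) + T = (96181223/117084948 - 15950) - 9618 = -1867408739377/117084948 - 9618 = -2993531769241/117084948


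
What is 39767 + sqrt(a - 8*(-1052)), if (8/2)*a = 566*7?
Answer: 39767 + sqrt(37626)/2 ≈ 39864.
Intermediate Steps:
a = 1981/2 (a = (566*7)/4 = (1/4)*3962 = 1981/2 ≈ 990.50)
39767 + sqrt(a - 8*(-1052)) = 39767 + sqrt(1981/2 - 8*(-1052)) = 39767 + sqrt(1981/2 + 8416) = 39767 + sqrt(18813/2) = 39767 + sqrt(37626)/2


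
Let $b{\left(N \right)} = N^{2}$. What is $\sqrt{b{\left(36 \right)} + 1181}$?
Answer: $\sqrt{2477} \approx 49.769$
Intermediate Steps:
$\sqrt{b{\left(36 \right)} + 1181} = \sqrt{36^{2} + 1181} = \sqrt{1296 + 1181} = \sqrt{2477}$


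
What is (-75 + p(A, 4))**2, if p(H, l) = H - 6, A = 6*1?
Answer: 5625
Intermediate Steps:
A = 6
p(H, l) = -6 + H
(-75 + p(A, 4))**2 = (-75 + (-6 + 6))**2 = (-75 + 0)**2 = (-75)**2 = 5625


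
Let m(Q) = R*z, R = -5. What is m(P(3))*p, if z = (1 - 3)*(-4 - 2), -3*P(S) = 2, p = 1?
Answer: -60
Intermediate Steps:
P(S) = -2/3 (P(S) = -1/3*2 = -2/3)
z = 12 (z = -2*(-6) = 12)
m(Q) = -60 (m(Q) = -5*12 = -60)
m(P(3))*p = -60*1 = -60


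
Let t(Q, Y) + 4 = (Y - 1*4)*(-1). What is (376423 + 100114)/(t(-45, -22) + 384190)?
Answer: 476537/384212 ≈ 1.2403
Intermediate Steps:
t(Q, Y) = -Y (t(Q, Y) = -4 + (Y - 1*4)*(-1) = -4 + (Y - 4)*(-1) = -4 + (-4 + Y)*(-1) = -4 + (4 - Y) = -Y)
(376423 + 100114)/(t(-45, -22) + 384190) = (376423 + 100114)/(-1*(-22) + 384190) = 476537/(22 + 384190) = 476537/384212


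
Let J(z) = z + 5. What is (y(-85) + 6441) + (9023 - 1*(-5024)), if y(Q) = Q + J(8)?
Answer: 20416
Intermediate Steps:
J(z) = 5 + z
y(Q) = 13 + Q (y(Q) = Q + (5 + 8) = Q + 13 = 13 + Q)
(y(-85) + 6441) + (9023 - 1*(-5024)) = ((13 - 85) + 6441) + (9023 - 1*(-5024)) = (-72 + 6441) + (9023 + 5024) = 6369 + 14047 = 20416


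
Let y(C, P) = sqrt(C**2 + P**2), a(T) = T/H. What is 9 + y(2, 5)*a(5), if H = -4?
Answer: 9 - 5*sqrt(29)/4 ≈ 2.2685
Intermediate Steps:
a(T) = -T/4 (a(T) = T/(-4) = T*(-1/4) = -T/4)
9 + y(2, 5)*a(5) = 9 + sqrt(2**2 + 5**2)*(-1/4*5) = 9 + sqrt(4 + 25)*(-5/4) = 9 + sqrt(29)*(-5/4) = 9 - 5*sqrt(29)/4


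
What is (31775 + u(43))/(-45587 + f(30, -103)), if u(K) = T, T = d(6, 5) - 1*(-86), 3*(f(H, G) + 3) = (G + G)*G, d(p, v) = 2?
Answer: -95589/115552 ≈ -0.82724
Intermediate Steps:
f(H, G) = -3 + 2*G²/3 (f(H, G) = -3 + ((G + G)*G)/3 = -3 + ((2*G)*G)/3 = -3 + (2*G²)/3 = -3 + 2*G²/3)
T = 88 (T = 2 - 1*(-86) = 2 + 86 = 88)
u(K) = 88
(31775 + u(43))/(-45587 + f(30, -103)) = (31775 + 88)/(-45587 + (-3 + (⅔)*(-103)²)) = 31863/(-45587 + (-3 + (⅔)*10609)) = 31863/(-45587 + (-3 + 21218/3)) = 31863/(-45587 + 21209/3) = 31863/(-115552/3) = 31863*(-3/115552) = -95589/115552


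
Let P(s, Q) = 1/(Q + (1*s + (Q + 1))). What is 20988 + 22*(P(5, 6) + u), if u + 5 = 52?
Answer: 198209/9 ≈ 22023.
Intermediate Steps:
u = 47 (u = -5 + 52 = 47)
P(s, Q) = 1/(1 + s + 2*Q) (P(s, Q) = 1/(Q + (s + (1 + Q))) = 1/(Q + (1 + Q + s)) = 1/(1 + s + 2*Q))
20988 + 22*(P(5, 6) + u) = 20988 + 22*(1/(1 + 5 + 2*6) + 47) = 20988 + 22*(1/(1 + 5 + 12) + 47) = 20988 + 22*(1/18 + 47) = 20988 + 22*(847/18) = 20988 + 9317/9 = 198209/9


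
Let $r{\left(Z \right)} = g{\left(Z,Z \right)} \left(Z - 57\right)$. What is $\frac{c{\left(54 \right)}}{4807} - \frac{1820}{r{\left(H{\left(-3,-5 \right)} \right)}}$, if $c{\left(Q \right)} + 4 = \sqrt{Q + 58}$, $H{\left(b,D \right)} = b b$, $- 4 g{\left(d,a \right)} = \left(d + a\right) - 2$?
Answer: $- \frac{2187377}{230736} + \frac{4 \sqrt{7}}{4807} \approx -9.4778$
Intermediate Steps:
$g{\left(d,a \right)} = \frac{1}{2} - \frac{a}{4} - \frac{d}{4}$ ($g{\left(d,a \right)} = - \frac{\left(d + a\right) - 2}{4} = - \frac{\left(a + d\right) - 2}{4} = - \frac{-2 + a + d}{4} = \frac{1}{2} - \frac{a}{4} - \frac{d}{4}$)
$H{\left(b,D \right)} = b^{2}$
$r{\left(Z \right)} = \left(\frac{1}{2} - \frac{Z}{2}\right) \left(-57 + Z\right)$ ($r{\left(Z \right)} = \left(\frac{1}{2} - \frac{Z}{4} - \frac{Z}{4}\right) \left(Z - 57\right) = \left(\frac{1}{2} - \frac{Z}{2}\right) \left(-57 + Z\right)$)
$c{\left(Q \right)} = -4 + \sqrt{58 + Q}$ ($c{\left(Q \right)} = -4 + \sqrt{Q + 58} = -4 + \sqrt{58 + Q}$)
$\frac{c{\left(54 \right)}}{4807} - \frac{1820}{r{\left(H{\left(-3,-5 \right)} \right)}} = \frac{-4 + \sqrt{58 + 54}}{4807} - \frac{1820}{\left(- \frac{1}{2}\right) \left(-1 + \left(-3\right)^{2}\right) \left(-57 + \left(-3\right)^{2}\right)} = \left(-4 + \sqrt{112}\right) \frac{1}{4807} - \frac{1820}{\left(- \frac{1}{2}\right) \left(-1 + 9\right) \left(-57 + 9\right)} = \left(-4 + 4 \sqrt{7}\right) \frac{1}{4807} - \frac{1820}{\left(- \frac{1}{2}\right) 8 \left(-48\right)} = \left(- \frac{4}{4807} + \frac{4 \sqrt{7}}{4807}\right) - \frac{1820}{192} = \left(- \frac{4}{4807} + \frac{4 \sqrt{7}}{4807}\right) - \frac{455}{48} = - \frac{2187377}{230736} + \frac{4 \sqrt{7}}{4807}$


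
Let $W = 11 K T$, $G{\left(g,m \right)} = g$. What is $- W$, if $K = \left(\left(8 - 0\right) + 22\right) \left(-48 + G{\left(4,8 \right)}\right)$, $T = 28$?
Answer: $406560$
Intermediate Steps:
$K = -1320$ ($K = \left(\left(8 - 0\right) + 22\right) \left(-48 + 4\right) = \left(\left(8 + 0\right) + 22\right) \left(-44\right) = \left(8 + 22\right) \left(-44\right) = 30 \left(-44\right) = -1320$)
$W = -406560$ ($W = 11 \left(-1320\right) 28 = \left(-14520\right) 28 = -406560$)
$- W = \left(-1\right) \left(-406560\right) = 406560$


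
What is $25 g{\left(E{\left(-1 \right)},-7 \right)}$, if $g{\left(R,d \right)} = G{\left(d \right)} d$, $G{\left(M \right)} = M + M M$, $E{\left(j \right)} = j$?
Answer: $-7350$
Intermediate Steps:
$G{\left(M \right)} = M + M^{2}$
$g{\left(R,d \right)} = d^{2} \left(1 + d\right)$ ($g{\left(R,d \right)} = d \left(1 + d\right) d = d^{2} \left(1 + d\right)$)
$25 g{\left(E{\left(-1 \right)},-7 \right)} = 25 \left(-7\right)^{2} \left(1 - 7\right) = 25 \cdot 49 \left(-6\right) = 25 \left(-294\right) = -7350$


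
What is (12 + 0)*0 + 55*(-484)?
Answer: -26620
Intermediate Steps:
(12 + 0)*0 + 55*(-484) = 12*0 - 26620 = 0 - 26620 = -26620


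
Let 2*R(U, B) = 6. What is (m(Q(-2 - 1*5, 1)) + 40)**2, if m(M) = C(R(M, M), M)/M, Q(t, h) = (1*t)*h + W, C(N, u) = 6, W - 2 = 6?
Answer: 2116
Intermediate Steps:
W = 8 (W = 2 + 6 = 8)
R(U, B) = 3 (R(U, B) = (1/2)*6 = 3)
Q(t, h) = 8 + h*t (Q(t, h) = (1*t)*h + 8 = t*h + 8 = h*t + 8 = 8 + h*t)
m(M) = 6/M
(m(Q(-2 - 1*5, 1)) + 40)**2 = (6/(8 + 1*(-2 - 1*5)) + 40)**2 = (6/(8 + 1*(-2 - 5)) + 40)**2 = (6/(8 + 1*(-7)) + 40)**2 = (6/(8 - 7) + 40)**2 = (6/1 + 40)**2 = (6*1 + 40)**2 = (6 + 40)**2 = 46**2 = 2116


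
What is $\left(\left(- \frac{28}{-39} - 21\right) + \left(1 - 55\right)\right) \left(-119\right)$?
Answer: $\frac{344743}{39} \approx 8839.6$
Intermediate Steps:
$\left(\left(- \frac{28}{-39} - 21\right) + \left(1 - 55\right)\right) \left(-119\right) = \left(\left(\left(-28\right) \left(- \frac{1}{39}\right) - 21\right) - 54\right) \left(-119\right) = \left(\left(\frac{28}{39} - 21\right) - 54\right) \left(-119\right) = \left(- \frac{791}{39} - 54\right) \left(-119\right) = \left(- \frac{2897}{39}\right) \left(-119\right) = \frac{344743}{39}$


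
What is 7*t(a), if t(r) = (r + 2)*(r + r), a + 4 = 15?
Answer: 2002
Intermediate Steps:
a = 11 (a = -4 + 15 = 11)
t(r) = 2*r*(2 + r) (t(r) = (2 + r)*(2*r) = 2*r*(2 + r))
7*t(a) = 7*(2*11*(2 + 11)) = 7*(2*11*13) = 7*286 = 2002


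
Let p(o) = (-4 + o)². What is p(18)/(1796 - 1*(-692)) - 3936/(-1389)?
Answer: 838751/287986 ≈ 2.9125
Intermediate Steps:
p(18)/(1796 - 1*(-692)) - 3936/(-1389) = (-4 + 18)²/(1796 - 1*(-692)) - 3936/(-1389) = 14²/(1796 + 692) - 3936*(-1/1389) = 196/2488 + 1312/463 = 196*(1/2488) + 1312/463 = 49/622 + 1312/463 = 838751/287986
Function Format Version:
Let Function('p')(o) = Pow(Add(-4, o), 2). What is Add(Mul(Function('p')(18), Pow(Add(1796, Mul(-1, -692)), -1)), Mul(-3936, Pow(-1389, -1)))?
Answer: Rational(838751, 287986) ≈ 2.9125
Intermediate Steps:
Add(Mul(Function('p')(18), Pow(Add(1796, Mul(-1, -692)), -1)), Mul(-3936, Pow(-1389, -1))) = Add(Mul(Pow(Add(-4, 18), 2), Pow(Add(1796, Mul(-1, -692)), -1)), Mul(-3936, Pow(-1389, -1))) = Add(Mul(Pow(14, 2), Pow(Add(1796, 692), -1)), Mul(-3936, Rational(-1, 1389))) = Add(Mul(196, Pow(2488, -1)), Rational(1312, 463)) = Add(Mul(196, Rational(1, 2488)), Rational(1312, 463)) = Add(Rational(49, 622), Rational(1312, 463)) = Rational(838751, 287986)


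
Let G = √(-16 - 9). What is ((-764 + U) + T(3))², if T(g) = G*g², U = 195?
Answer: 321736 - 51210*I ≈ 3.2174e+5 - 51210.0*I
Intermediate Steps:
G = 5*I (G = √(-25) = 5*I ≈ 5.0*I)
T(g) = 5*I*g² (T(g) = (5*I)*g² = 5*I*g²)
((-764 + U) + T(3))² = ((-764 + 195) + 5*I*3²)² = (-569 + 5*I*9)² = (-569 + 45*I)²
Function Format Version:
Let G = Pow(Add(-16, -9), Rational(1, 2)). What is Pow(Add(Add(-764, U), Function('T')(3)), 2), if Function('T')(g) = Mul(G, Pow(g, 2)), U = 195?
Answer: Add(321736, Mul(-51210, I)) ≈ Add(3.2174e+5, Mul(-51210., I))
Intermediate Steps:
G = Mul(5, I) (G = Pow(-25, Rational(1, 2)) = Mul(5, I) ≈ Mul(5.0000, I))
Function('T')(g) = Mul(5, I, Pow(g, 2)) (Function('T')(g) = Mul(Mul(5, I), Pow(g, 2)) = Mul(5, I, Pow(g, 2)))
Pow(Add(Add(-764, U), Function('T')(3)), 2) = Pow(Add(Add(-764, 195), Mul(5, I, Pow(3, 2))), 2) = Pow(Add(-569, Mul(5, I, 9)), 2) = Pow(Add(-569, Mul(45, I)), 2)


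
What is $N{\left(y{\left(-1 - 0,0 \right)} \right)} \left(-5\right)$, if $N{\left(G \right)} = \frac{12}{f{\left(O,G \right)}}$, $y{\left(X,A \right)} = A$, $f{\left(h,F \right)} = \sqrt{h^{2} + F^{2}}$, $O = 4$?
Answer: $-15$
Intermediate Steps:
$f{\left(h,F \right)} = \sqrt{F^{2} + h^{2}}$
$N{\left(G \right)} = \frac{12}{\sqrt{16 + G^{2}}}$ ($N{\left(G \right)} = \frac{12}{\sqrt{G^{2} + 4^{2}}} = \frac{12}{\sqrt{G^{2} + 16}} = \frac{12}{\sqrt{16 + G^{2}}}$)
$N{\left(y{\left(-1 - 0,0 \right)} \right)} \left(-5\right) = \frac{12}{\sqrt{16 + 0^{2}}} \left(-5\right) = \frac{12}{\sqrt{16 + 0}} \left(-5\right) = \frac{12}{4} \left(-5\right) = 12 \cdot \frac{1}{4} \left(-5\right) = 3 \left(-5\right) = -15$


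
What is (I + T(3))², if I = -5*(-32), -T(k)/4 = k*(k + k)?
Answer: 7744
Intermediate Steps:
T(k) = -8*k² (T(k) = -4*k*(k + k) = -4*k*2*k = -8*k²)
I = 160
(I + T(3))² = (160 - 8*3²)² = (160 - 8*9)² = (160 - 72)² = 88² = 7744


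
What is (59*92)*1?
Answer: 5428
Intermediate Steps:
(59*92)*1 = 5428*1 = 5428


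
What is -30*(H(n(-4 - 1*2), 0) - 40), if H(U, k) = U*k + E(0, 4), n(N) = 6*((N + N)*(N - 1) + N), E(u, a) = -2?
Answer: 1260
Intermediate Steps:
n(N) = 6*N + 12*N*(-1 + N) (n(N) = 6*((2*N)*(-1 + N) + N) = 6*(2*N*(-1 + N) + N) = 6*(N + 2*N*(-1 + N)) = 6*N + 12*N*(-1 + N))
H(U, k) = -2 + U*k (H(U, k) = U*k - 2 = -2 + U*k)
-30*(H(n(-4 - 1*2), 0) - 40) = -30*((-2 + (6*(-4 - 1*2)*(-1 + 2*(-4 - 1*2)))*0) - 40) = -30*((-2 + (6*(-4 - 2)*(-1 + 2*(-4 - 2)))*0) - 40) = -30*((-2 + (6*(-6)*(-1 + 2*(-6)))*0) - 40) = -30*((-2 + (6*(-6)*(-1 - 12))*0) - 40) = -30*((-2 + (6*(-6)*(-13))*0) - 40) = -30*((-2 + 468*0) - 40) = -30*((-2 + 0) - 40) = -30*(-2 - 40) = -30*(-42) = 1260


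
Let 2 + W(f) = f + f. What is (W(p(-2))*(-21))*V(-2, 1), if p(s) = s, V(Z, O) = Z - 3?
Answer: -630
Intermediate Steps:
V(Z, O) = -3 + Z
W(f) = -2 + 2*f (W(f) = -2 + (f + f) = -2 + 2*f)
(W(p(-2))*(-21))*V(-2, 1) = ((-2 + 2*(-2))*(-21))*(-3 - 2) = ((-2 - 4)*(-21))*(-5) = -6*(-21)*(-5) = 126*(-5) = -630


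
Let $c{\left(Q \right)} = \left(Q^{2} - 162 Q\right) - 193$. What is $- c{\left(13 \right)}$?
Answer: $2130$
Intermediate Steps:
$c{\left(Q \right)} = -193 + Q^{2} - 162 Q$
$- c{\left(13 \right)} = - (-193 + 13^{2} - 2106) = - (-193 + 169 - 2106) = \left(-1\right) \left(-2130\right) = 2130$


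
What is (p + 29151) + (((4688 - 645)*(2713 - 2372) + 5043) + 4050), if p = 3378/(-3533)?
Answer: 5005929053/3533 ≈ 1.4169e+6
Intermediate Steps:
p = -3378/3533 (p = 3378*(-1/3533) = -3378/3533 ≈ -0.95613)
(p + 29151) + (((4688 - 645)*(2713 - 2372) + 5043) + 4050) = (-3378/3533 + 29151) + (((4688 - 645)*(2713 - 2372) + 5043) + 4050) = 102987105/3533 + ((4043*341 + 5043) + 4050) = 102987105/3533 + ((1378663 + 5043) + 4050) = 102987105/3533 + (1383706 + 4050) = 102987105/3533 + 1387756 = 5005929053/3533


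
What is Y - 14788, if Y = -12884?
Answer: -27672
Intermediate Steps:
Y - 14788 = -12884 - 14788 = -27672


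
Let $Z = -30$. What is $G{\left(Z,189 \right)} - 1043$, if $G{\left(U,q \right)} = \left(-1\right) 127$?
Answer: $-1170$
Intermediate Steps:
$G{\left(U,q \right)} = -127$
$G{\left(Z,189 \right)} - 1043 = -127 - 1043 = -1170$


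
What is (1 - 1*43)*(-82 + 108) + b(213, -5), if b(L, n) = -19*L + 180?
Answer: -4959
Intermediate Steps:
b(L, n) = 180 - 19*L
(1 - 1*43)*(-82 + 108) + b(213, -5) = (1 - 1*43)*(-82 + 108) + (180 - 19*213) = (1 - 43)*26 + (180 - 4047) = -42*26 - 3867 = -1092 - 3867 = -4959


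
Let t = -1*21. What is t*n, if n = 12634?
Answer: -265314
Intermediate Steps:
t = -21
t*n = -21*12634 = -265314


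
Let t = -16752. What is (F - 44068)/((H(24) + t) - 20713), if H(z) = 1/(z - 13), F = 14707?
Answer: 322971/412114 ≈ 0.78369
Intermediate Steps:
H(z) = 1/(-13 + z)
(F - 44068)/((H(24) + t) - 20713) = (14707 - 44068)/((1/(-13 + 24) - 16752) - 20713) = -29361/((1/11 - 16752) - 20713) = -29361/(-184271/11 - 20713) = -29361/(-412114/11) = -29361*(-11/412114) = 322971/412114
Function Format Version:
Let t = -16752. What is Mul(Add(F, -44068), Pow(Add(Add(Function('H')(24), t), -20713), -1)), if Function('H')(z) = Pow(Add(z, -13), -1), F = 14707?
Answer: Rational(322971, 412114) ≈ 0.78369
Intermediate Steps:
Function('H')(z) = Pow(Add(-13, z), -1)
Mul(Add(F, -44068), Pow(Add(Add(Function('H')(24), t), -20713), -1)) = Mul(Add(14707, -44068), Pow(Add(Add(Pow(Add(-13, 24), -1), -16752), -20713), -1)) = Mul(-29361, Pow(Add(Add(Pow(11, -1), -16752), -20713), -1)) = Mul(-29361, Pow(Add(Add(Rational(1, 11), -16752), -20713), -1)) = Mul(-29361, Pow(Add(Rational(-184271, 11), -20713), -1)) = Mul(-29361, Pow(Rational(-412114, 11), -1)) = Mul(-29361, Rational(-11, 412114)) = Rational(322971, 412114)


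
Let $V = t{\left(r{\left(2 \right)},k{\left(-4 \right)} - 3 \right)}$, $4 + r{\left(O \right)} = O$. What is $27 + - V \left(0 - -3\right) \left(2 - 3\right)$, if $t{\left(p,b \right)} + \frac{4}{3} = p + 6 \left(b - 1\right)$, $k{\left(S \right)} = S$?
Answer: $-127$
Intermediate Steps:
$r{\left(O \right)} = -4 + O$
$t{\left(p,b \right)} = - \frac{22}{3} + p + 6 b$ ($t{\left(p,b \right)} = - \frac{4}{3} + \left(p + 6 \left(b - 1\right)\right) = - \frac{4}{3} + \left(p + 6 \left(-1 + b\right)\right) = - \frac{4}{3} + \left(p + \left(-6 + 6 b\right)\right) = - \frac{4}{3} + \left(-6 + p + 6 b\right) = - \frac{22}{3} + p + 6 b$)
$V = - \frac{154}{3}$ ($V = - \frac{22}{3} + \left(-4 + 2\right) + 6 \left(-4 - 3\right) = - \frac{22}{3} - 2 + 6 \left(-4 - 3\right) = - \frac{22}{3} - 2 + 6 \left(-7\right) = - \frac{22}{3} - 2 - 42 = - \frac{154}{3} \approx -51.333$)
$27 + - V \left(0 - -3\right) \left(2 - 3\right) = 27 + \left(-1\right) \left(- \frac{154}{3}\right) \left(0 - -3\right) \left(2 - 3\right) = 27 + \frac{154 \left(0 + 3\right) \left(-1\right)}{3} = 27 + \frac{154 \cdot 3 \left(-1\right)}{3} = 27 + \frac{154}{3} \left(-3\right) = 27 - 154 = -127$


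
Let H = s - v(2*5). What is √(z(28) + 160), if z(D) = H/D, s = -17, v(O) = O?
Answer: √31171/14 ≈ 12.611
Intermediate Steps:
H = -27 (H = -17 - 2*5 = -17 - 1*10 = -17 - 10 = -27)
z(D) = -27/D
√(z(28) + 160) = √(-27/28 + 160) = √(4453/28) = √31171/14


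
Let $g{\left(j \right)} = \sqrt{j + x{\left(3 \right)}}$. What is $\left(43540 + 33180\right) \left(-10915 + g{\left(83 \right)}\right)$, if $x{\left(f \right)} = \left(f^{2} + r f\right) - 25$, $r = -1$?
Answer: $-836785040$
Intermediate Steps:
$x{\left(f \right)} = -25 + f^{2} - f$ ($x{\left(f \right)} = \left(f^{2} - f\right) - 25 = -25 + f^{2} - f$)
$g{\left(j \right)} = \sqrt{-19 + j}$ ($g{\left(j \right)} = \sqrt{j - \left(28 - 9\right)} = \sqrt{j - 19} = \sqrt{-19 + j}$)
$\left(43540 + 33180\right) \left(-10915 + g{\left(83 \right)}\right) = \left(43540 + 33180\right) \left(-10915 + \sqrt{-19 + 83}\right) = 76720 \left(-10915 + \sqrt{64}\right) = 76720 \left(-10915 + 8\right) = 76720 \left(-10907\right) = -836785040$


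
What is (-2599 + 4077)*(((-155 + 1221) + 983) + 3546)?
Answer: 8269410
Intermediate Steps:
(-2599 + 4077)*(((-155 + 1221) + 983) + 3546) = 1478*((1066 + 983) + 3546) = 1478*(2049 + 3546) = 1478*5595 = 8269410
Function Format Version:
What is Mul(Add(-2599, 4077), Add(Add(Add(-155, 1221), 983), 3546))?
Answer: 8269410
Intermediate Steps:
Mul(Add(-2599, 4077), Add(Add(Add(-155, 1221), 983), 3546)) = Mul(1478, Add(Add(1066, 983), 3546)) = Mul(1478, Add(2049, 3546)) = Mul(1478, 5595) = 8269410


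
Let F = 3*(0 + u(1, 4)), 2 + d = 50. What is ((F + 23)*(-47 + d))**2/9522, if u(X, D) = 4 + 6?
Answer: 2809/9522 ≈ 0.29500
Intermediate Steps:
d = 48 (d = -2 + 50 = 48)
u(X, D) = 10
F = 30 (F = 3*(0 + 10) = 3*10 = 30)
((F + 23)*(-47 + d))**2/9522 = ((30 + 23)*(-47 + 48))**2/9522 = (53*1)**2*(1/9522) = 53**2*(1/9522) = 2809*(1/9522) = 2809/9522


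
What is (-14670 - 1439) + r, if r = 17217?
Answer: 1108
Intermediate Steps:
(-14670 - 1439) + r = (-14670 - 1439) + 17217 = -16109 + 17217 = 1108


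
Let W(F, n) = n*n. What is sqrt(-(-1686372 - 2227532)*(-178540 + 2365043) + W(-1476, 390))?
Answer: 2*sqrt(2139440747453) ≈ 2.9254e+6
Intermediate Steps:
W(F, n) = n**2
sqrt(-(-1686372 - 2227532)*(-178540 + 2365043) + W(-1476, 390)) = sqrt(-(-1686372 - 2227532)*(-178540 + 2365043) + 390**2) = sqrt(-(-3913904)*2186503 + 152100) = sqrt(-1*(-8557762837712) + 152100) = sqrt(8557762837712 + 152100) = sqrt(8557762989812) = 2*sqrt(2139440747453)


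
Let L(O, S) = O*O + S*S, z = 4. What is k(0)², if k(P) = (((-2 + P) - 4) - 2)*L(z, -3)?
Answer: 40000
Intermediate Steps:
L(O, S) = O² + S²
k(P) = -200 + 25*P (k(P) = (((-2 + P) - 4) - 2)*(4² + (-3)²) = ((-6 + P) - 2)*(16 + 9) = (-8 + P)*25 = -200 + 25*P)
k(0)² = (-200 + 25*0)² = (-200 + 0)² = (-200)² = 40000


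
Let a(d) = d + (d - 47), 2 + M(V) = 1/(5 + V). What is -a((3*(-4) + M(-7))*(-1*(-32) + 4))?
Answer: 1091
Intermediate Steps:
M(V) = -2 + 1/(5 + V)
a(d) = -47 + 2*d (a(d) = d + (-47 + d) = -47 + 2*d)
-a((3*(-4) + M(-7))*(-1*(-32) + 4)) = -(-47 + 2*((3*(-4) + (-9 - 2*(-7))/(5 - 7))*(-1*(-32) + 4))) = -(-47 + 2*((-12 + (-9 + 14)/(-2))*(32 + 4))) = -(-47 + 2*((-12 - ½*5)*36)) = -(-47 + 2*((-12 - 5/2)*36)) = -(-47 + 2*(-29/2*36)) = -(-47 + 2*(-522)) = -(-47 - 1044) = -1*(-1091) = 1091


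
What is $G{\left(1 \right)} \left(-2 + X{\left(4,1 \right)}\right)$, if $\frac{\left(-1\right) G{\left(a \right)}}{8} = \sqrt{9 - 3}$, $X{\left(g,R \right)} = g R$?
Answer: $- 16 \sqrt{6} \approx -39.192$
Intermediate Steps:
$X{\left(g,R \right)} = R g$
$G{\left(a \right)} = - 8 \sqrt{6}$ ($G{\left(a \right)} = - 8 \sqrt{9 - 3} = - 8 \sqrt{6}$)
$G{\left(1 \right)} \left(-2 + X{\left(4,1 \right)}\right) = - 8 \sqrt{6} \left(-2 + 1 \cdot 4\right) = - 8 \sqrt{6} \left(-2 + 4\right) = - 8 \sqrt{6} \cdot 2 = - 16 \sqrt{6}$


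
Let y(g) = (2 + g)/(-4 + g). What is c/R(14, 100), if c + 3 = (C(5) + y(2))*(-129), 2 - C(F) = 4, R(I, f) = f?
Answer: 513/100 ≈ 5.1300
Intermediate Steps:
y(g) = (2 + g)/(-4 + g)
C(F) = -2 (C(F) = 2 - 1*4 = 2 - 4 = -2)
c = 513 (c = -3 + (-2 + (2 + 2)/(-4 + 2))*(-129) = -3 + (-2 + 4/(-2))*(-129) = -3 + (-2 - 1/2*4)*(-129) = -3 + (-2 - 2)*(-129) = -3 - 4*(-129) = -3 + 516 = 513)
c/R(14, 100) = 513/100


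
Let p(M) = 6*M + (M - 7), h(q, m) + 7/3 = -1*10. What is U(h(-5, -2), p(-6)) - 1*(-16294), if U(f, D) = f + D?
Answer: 48698/3 ≈ 16233.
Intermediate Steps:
h(q, m) = -37/3 (h(q, m) = -7/3 - 1*10 = -7/3 - 10 = -37/3)
p(M) = -7 + 7*M (p(M) = 6*M + (-7 + M) = -7 + 7*M)
U(f, D) = D + f
U(h(-5, -2), p(-6)) - 1*(-16294) = ((-7 + 7*(-6)) - 37/3) - 1*(-16294) = ((-7 - 42) - 37/3) + 16294 = (-49 - 37/3) + 16294 = -184/3 + 16294 = 48698/3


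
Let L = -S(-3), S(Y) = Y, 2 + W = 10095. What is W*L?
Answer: 30279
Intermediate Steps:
W = 10093 (W = -2 + 10095 = 10093)
L = 3 (L = -1*(-3) = 3)
W*L = 10093*3 = 30279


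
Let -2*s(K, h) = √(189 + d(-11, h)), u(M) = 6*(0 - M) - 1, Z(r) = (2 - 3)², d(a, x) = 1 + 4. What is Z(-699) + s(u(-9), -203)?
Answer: 1 - √194/2 ≈ -5.9642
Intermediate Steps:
d(a, x) = 5
Z(r) = 1 (Z(r) = (-1)² = 1)
u(M) = -1 - 6*M (u(M) = 6*(-M) - 1 = -6*M - 1 = -1 - 6*M)
s(K, h) = -√194/2 (s(K, h) = -√(189 + 5)/2 = -√194/2)
Z(-699) + s(u(-9), -203) = 1 - √194/2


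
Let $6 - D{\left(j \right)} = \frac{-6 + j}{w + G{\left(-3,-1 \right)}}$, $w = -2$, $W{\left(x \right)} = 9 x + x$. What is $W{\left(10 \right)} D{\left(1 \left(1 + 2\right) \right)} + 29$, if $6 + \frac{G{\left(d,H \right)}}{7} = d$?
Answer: $\frac{8117}{13} \approx 624.38$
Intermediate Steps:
$G{\left(d,H \right)} = -42 + 7 d$
$W{\left(x \right)} = 10 x$
$D{\left(j \right)} = \frac{384}{65} + \frac{j}{65}$ ($D{\left(j \right)} = 6 - \frac{-6 + j}{-2 + \left(-42 + 7 \left(-3\right)\right)} = 6 - \frac{-6 + j}{-2 - 63} = 6 - \frac{-6 + j}{-65} = 6 - \left(-6 + j\right) \left(- \frac{1}{65}\right) = 6 - \left(\frac{6}{65} - \frac{j}{65}\right) = 6 + \left(- \frac{6}{65} + \frac{j}{65}\right) = \frac{384}{65} + \frac{j}{65}$)
$W{\left(10 \right)} D{\left(1 \left(1 + 2\right) \right)} + 29 = 10 \cdot 10 \left(\frac{384}{65} + \frac{1 \left(1 + 2\right)}{65}\right) + 29 = 100 \left(\frac{384}{65} + \frac{1 \cdot 3}{65}\right) + 29 = 100 \left(\frac{384}{65} + \frac{1}{65} \cdot 3\right) + 29 = 100 \left(\frac{384}{65} + \frac{3}{65}\right) + 29 = 100 \cdot \frac{387}{65} + 29 = \frac{7740}{13} + 29 = \frac{8117}{13}$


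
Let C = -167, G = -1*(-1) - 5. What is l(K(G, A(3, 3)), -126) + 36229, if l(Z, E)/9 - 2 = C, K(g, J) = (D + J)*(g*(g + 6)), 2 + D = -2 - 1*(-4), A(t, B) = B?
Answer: 34744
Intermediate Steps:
G = -4 (G = 1 - 5 = -4)
D = 0 (D = -2 + (-2 - 1*(-4)) = -2 + (-2 + 4) = -2 + 2 = 0)
K(g, J) = J*g*(6 + g) (K(g, J) = (0 + J)*(g*(g + 6)) = J*(g*(6 + g)) = J*g*(6 + g))
l(Z, E) = -1485 (l(Z, E) = 18 + 9*(-167) = 18 - 1503 = -1485)
l(K(G, A(3, 3)), -126) + 36229 = -1485 + 36229 = 34744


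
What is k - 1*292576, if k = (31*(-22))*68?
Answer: -338952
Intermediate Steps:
k = -46376 (k = -682*68 = -46376)
k - 1*292576 = -46376 - 1*292576 = -46376 - 292576 = -338952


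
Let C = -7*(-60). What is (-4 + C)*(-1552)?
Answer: -645632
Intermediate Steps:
C = 420
(-4 + C)*(-1552) = (-4 + 420)*(-1552) = 416*(-1552) = -645632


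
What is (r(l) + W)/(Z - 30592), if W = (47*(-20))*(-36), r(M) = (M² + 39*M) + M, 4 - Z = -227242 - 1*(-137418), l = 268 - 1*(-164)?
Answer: 59436/14809 ≈ 4.0135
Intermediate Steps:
l = 432 (l = 268 + 164 = 432)
Z = 89828 (Z = 4 - (-227242 - 1*(-137418)) = 4 - (-227242 + 137418) = 4 - 1*(-89824) = 4 + 89824 = 89828)
r(M) = M² + 40*M
W = 33840 (W = -940*(-36) = 33840)
(r(l) + W)/(Z - 30592) = (432*(40 + 432) + 33840)/(89828 - 30592) = (432*472 + 33840)/59236 = (203904 + 33840)*(1/59236) = 237744*(1/59236) = 59436/14809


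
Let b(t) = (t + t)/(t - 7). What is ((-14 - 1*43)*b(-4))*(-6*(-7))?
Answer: -19152/11 ≈ -1741.1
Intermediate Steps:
b(t) = 2*t/(-7 + t) (b(t) = (2*t)/(-7 + t) = 2*t/(-7 + t))
((-14 - 1*43)*b(-4))*(-6*(-7)) = ((-14 - 1*43)*(2*(-4)/(-7 - 4)))*(-6*(-7)) = ((-14 - 43)*(2*(-4)/(-11)))*42 = -114*(-4)*(-1)/11*42 = -57*8/11*42 = -456/11*42 = -19152/11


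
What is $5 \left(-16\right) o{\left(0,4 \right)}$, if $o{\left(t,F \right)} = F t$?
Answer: $0$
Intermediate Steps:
$5 \left(-16\right) o{\left(0,4 \right)} = 5 \left(-16\right) 4 \cdot 0 = \left(-80\right) 0 = 0$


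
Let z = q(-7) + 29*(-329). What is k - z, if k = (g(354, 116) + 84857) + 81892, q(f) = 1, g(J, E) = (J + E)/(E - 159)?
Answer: 7579957/43 ≈ 1.7628e+5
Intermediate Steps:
g(J, E) = (E + J)/(-159 + E)
z = -9540 (z = 1 + 29*(-329) = 1 - 9541 = -9540)
k = 7169737/43 (k = ((116 + 354)/(-159 + 116) + 84857) + 81892 = (470/(-43) + 84857) + 81892 = (-1/43*470 + 84857) + 81892 = (-470/43 + 84857) + 81892 = 3648381/43 + 81892 = 7169737/43 ≈ 1.6674e+5)
k - z = 7169737/43 - 1*(-9540) = 7169737/43 + 9540 = 7579957/43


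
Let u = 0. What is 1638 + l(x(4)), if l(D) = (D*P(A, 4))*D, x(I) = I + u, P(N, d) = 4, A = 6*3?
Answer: 1702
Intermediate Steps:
A = 18
x(I) = I (x(I) = I + 0 = I)
l(D) = 4*D² (l(D) = (D*4)*D = (4*D)*D = 4*D²)
1638 + l(x(4)) = 1638 + 4*4² = 1638 + 4*16 = 1638 + 64 = 1702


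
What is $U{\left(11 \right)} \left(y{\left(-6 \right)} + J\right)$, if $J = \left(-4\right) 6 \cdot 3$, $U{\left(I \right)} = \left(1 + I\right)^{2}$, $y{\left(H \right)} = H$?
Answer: $-11232$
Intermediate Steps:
$J = -72$ ($J = \left(-24\right) 3 = -72$)
$U{\left(11 \right)} \left(y{\left(-6 \right)} + J\right) = \left(1 + 11\right)^{2} \left(-6 - 72\right) = 12^{2} \left(-78\right) = 144 \left(-78\right) = -11232$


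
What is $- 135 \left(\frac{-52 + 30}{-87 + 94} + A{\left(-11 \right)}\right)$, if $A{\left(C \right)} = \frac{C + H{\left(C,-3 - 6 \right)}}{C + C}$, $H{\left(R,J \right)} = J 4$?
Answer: $\frac{20925}{154} \approx 135.88$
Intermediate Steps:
$H{\left(R,J \right)} = 4 J$
$A{\left(C \right)} = \frac{-36 + C}{2 C}$ ($A{\left(C \right)} = \frac{C + 4 \left(-3 - 6\right)}{C + C} = \frac{C + 4 \left(-3 - 6\right)}{2 C} = \left(C + 4 \left(-9\right)\right) \frac{1}{2 C} = \left(C - 36\right) \frac{1}{2 C} = \left(-36 + C\right) \frac{1}{2 C} = \frac{-36 + C}{2 C}$)
$- 135 \left(\frac{-52 + 30}{-87 + 94} + A{\left(-11 \right)}\right) = - 135 \left(\frac{-52 + 30}{-87 + 94} + \frac{-36 - 11}{2 \left(-11\right)}\right) = - 135 \left(- \frac{22}{7} + \frac{1}{2} \left(- \frac{1}{11}\right) \left(-47\right)\right) = - 135 \left(\left(-22\right) \frac{1}{7} + \frac{47}{22}\right) = - 135 \left(- \frac{22}{7} + \frac{47}{22}\right) = \left(-135\right) \left(- \frac{155}{154}\right) = \frac{20925}{154}$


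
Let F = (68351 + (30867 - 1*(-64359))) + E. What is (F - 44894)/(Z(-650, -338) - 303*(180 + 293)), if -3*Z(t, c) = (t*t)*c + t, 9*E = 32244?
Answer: 366797/142375693 ≈ 0.0025763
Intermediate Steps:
E = 10748/3 (E = (1/9)*32244 = 10748/3 ≈ 3582.7)
F = 501479/3 (F = (68351 + (30867 - 1*(-64359))) + 10748/3 = (68351 + (30867 + 64359)) + 10748/3 = (68351 + 95226) + 10748/3 = 163577 + 10748/3 = 501479/3 ≈ 1.6716e+5)
Z(t, c) = -t/3 - c*t**2/3 (Z(t, c) = -((t*t)*c + t)/3 = -(t**2*c + t)/3 = -(c*t**2 + t)/3 = -(t + c*t**2)/3 = -t/3 - c*t**2/3)
(F - 44894)/(Z(-650, -338) - 303*(180 + 293)) = (501479/3 - 44894)/(-1/3*(-650)*(1 - 338*(-650)) - 303*(180 + 293)) = 366797/(3*(-1/3*(-650)*(1 + 219700) - 303*473)) = 366797/(3*(-1/3*(-650)*219701 - 143319)) = 366797/(3*(142805650/3 - 143319)) = 366797/(3*(142375693/3)) = (366797/3)*(3/142375693) = 366797/142375693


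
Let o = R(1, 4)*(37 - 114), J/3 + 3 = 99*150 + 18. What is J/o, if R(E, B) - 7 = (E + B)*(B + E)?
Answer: -44595/2464 ≈ -18.099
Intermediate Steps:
R(E, B) = 7 + (B + E)**2 (R(E, B) = 7 + (E + B)*(B + E) = 7 + (B + E)*(B + E) = 7 + (B + E)**2)
J = 44595 (J = -9 + 3*(99*150 + 18) = -9 + 3*(14850 + 18) = -9 + 3*14868 = -9 + 44604 = 44595)
o = -2464 (o = (7 + (4 + 1)**2)*(37 - 114) = (7 + 5**2)*(-77) = (7 + 25)*(-77) = 32*(-77) = -2464)
J/o = 44595/(-2464) = 44595*(-1/2464) = -44595/2464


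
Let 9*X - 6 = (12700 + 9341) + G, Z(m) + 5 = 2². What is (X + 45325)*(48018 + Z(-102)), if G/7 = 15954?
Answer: 8669469350/3 ≈ 2.8898e+9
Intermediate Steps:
G = 111678 (G = 7*15954 = 111678)
Z(m) = -1 (Z(m) = -5 + 2² = -5 + 4 = -1)
X = 44575/3 (X = ⅔ + ((12700 + 9341) + 111678)/9 = ⅔ + (22041 + 111678)/9 = ⅔ + (⅑)*133719 = ⅔ + 44573/3 = 44575/3 ≈ 14858.)
(X + 45325)*(48018 + Z(-102)) = (44575/3 + 45325)*(48018 - 1) = (180550/3)*48017 = 8669469350/3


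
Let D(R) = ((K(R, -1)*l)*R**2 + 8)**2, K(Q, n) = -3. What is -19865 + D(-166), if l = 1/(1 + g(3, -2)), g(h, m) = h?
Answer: 426774416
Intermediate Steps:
l = 1/4 (l = 1/(1 + 3) = 1/4 ≈ 0.25000)
D(R) = (8 - 3*R**2/4)**2 (D(R) = ((-3*1/4)*R**2 + 8)**2 = (-3*R**2/4 + 8)**2 = (8 - 3*R**2/4)**2)
-19865 + D(-166) = -19865 + (32 - 3*(-166)**2)**2/16 = -19865 + (32 - 3*27556)**2/16 = -19865 + (32 - 82668)**2/16 = -19865 + (1/16)*(-82636)**2 = -19865 + (1/16)*6828708496 = -19865 + 426794281 = 426774416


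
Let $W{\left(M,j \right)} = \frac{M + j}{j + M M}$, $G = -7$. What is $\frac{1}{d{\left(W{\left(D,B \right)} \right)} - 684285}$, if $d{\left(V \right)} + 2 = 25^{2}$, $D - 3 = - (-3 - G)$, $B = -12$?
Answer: $- \frac{1}{683662} \approx -1.4627 \cdot 10^{-6}$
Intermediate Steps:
$D = -1$ ($D = 3 - \left(-3 - -7\right) = 3 - \left(-3 + 7\right) = 3 - 4 = -1$)
$W{\left(M,j \right)} = \frac{M + j}{j + M^{2}}$
$d{\left(V \right)} = 623$ ($d{\left(V \right)} = -2 + 25^{2} = -2 + 625 = 623$)
$\frac{1}{d{\left(W{\left(D,B \right)} \right)} - 684285} = \frac{1}{623 - 684285} = \frac{1}{-683662} = - \frac{1}{683662}$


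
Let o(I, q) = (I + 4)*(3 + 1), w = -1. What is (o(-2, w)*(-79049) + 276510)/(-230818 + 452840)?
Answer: -177941/111011 ≈ -1.6029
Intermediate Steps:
o(I, q) = 16 + 4*I (o(I, q) = (4 + I)*4 = 16 + 4*I)
(o(-2, w)*(-79049) + 276510)/(-230818 + 452840) = ((16 + 4*(-2))*(-79049) + 276510)/(-230818 + 452840) = ((16 - 8)*(-79049) + 276510)/222022 = (8*(-79049) + 276510)*(1/222022) = (-632392 + 276510)*(1/222022) = -355882*1/222022 = -177941/111011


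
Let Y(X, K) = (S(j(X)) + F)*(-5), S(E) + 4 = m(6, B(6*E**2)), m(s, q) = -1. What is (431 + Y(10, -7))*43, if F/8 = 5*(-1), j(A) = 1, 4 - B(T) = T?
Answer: 28208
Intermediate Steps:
B(T) = 4 - T
S(E) = -5 (S(E) = -4 - 1 = -5)
F = -40 (F = 8*(5*(-1)) = 8*(-5) = -40)
Y(X, K) = 225 (Y(X, K) = (-5 - 40)*(-5) = -45*(-5) = 225)
(431 + Y(10, -7))*43 = (431 + 225)*43 = 656*43 = 28208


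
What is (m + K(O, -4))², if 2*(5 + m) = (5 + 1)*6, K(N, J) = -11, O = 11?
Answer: 4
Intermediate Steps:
m = 13 (m = -5 + ((5 + 1)*6)/2 = -5 + (6*6)/2 = -5 + (½)*36 = -5 + 18 = 13)
(m + K(O, -4))² = (13 - 11)² = 2² = 4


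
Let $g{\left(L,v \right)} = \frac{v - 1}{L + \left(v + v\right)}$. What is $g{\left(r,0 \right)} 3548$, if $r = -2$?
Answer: $1774$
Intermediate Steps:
$g{\left(L,v \right)} = \frac{-1 + v}{L + 2 v}$
$g{\left(r,0 \right)} 3548 = \frac{-1 + 0}{-2 + 2 \cdot 0} \cdot 3548 = \frac{1}{-2 + 0} \left(-1\right) 3548 = \frac{1}{-2} \left(-1\right) 3548 = \left(- \frac{1}{2}\right) \left(-1\right) 3548 = \frac{1}{2} \cdot 3548 = 1774$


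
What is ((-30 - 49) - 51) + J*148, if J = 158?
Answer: 23254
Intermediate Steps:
((-30 - 49) - 51) + J*148 = ((-30 - 49) - 51) + 158*148 = (-79 - 51) + 23384 = -130 + 23384 = 23254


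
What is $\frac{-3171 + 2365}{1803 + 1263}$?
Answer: $- \frac{403}{1533} \approx -0.26288$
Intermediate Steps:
$\frac{-3171 + 2365}{1803 + 1263} = - \frac{806}{3066} = \left(-806\right) \frac{1}{3066} = - \frac{403}{1533}$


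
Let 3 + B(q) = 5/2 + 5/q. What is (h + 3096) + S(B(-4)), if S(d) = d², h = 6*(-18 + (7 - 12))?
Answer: 47377/16 ≈ 2961.1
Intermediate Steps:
h = -138 (h = 6*(-18 - 5) = 6*(-23) = -138)
B(q) = -½ + 5/q (B(q) = -3 + (5/2 + 5/q) = -½ + 5/q)
(h + 3096) + S(B(-4)) = (-138 + 3096) + ((½)*(10 - 1*(-4))/(-4))² = 2958 + ((½)*(-¼)*(10 + 4))² = 2958 + ((½)*(-¼)*14)² = 2958 + (-7/4)² = 2958 + 49/16 = 47377/16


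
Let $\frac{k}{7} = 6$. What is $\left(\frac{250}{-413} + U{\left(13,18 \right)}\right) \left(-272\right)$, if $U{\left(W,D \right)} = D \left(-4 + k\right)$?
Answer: $- \frac{76769824}{413} \approx -1.8588 \cdot 10^{5}$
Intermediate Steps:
$k = 42$ ($k = 7 \cdot 6 = 42$)
$U{\left(W,D \right)} = 38 D$ ($U{\left(W,D \right)} = D \left(-4 + 42\right) = D 38 = 38 D$)
$\left(\frac{250}{-413} + U{\left(13,18 \right)}\right) \left(-272\right) = \left(\frac{250}{-413} + 38 \cdot 18\right) \left(-272\right) = \left(250 \left(- \frac{1}{413}\right) + 684\right) \left(-272\right) = \left(- \frac{250}{413} + 684\right) \left(-272\right) = \frac{282242}{413} \left(-272\right) = - \frac{76769824}{413}$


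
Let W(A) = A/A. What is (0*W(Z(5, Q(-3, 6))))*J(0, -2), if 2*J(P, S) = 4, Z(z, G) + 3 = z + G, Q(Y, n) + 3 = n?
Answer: 0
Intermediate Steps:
Q(Y, n) = -3 + n
Z(z, G) = -3 + G + z (Z(z, G) = -3 + (z + G) = -3 + (G + z) = -3 + G + z)
J(P, S) = 2 (J(P, S) = (1/2)*4 = 2)
W(A) = 1
(0*W(Z(5, Q(-3, 6))))*J(0, -2) = (0*1)*2 = 0*2 = 0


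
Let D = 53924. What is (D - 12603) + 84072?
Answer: 125393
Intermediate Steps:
(D - 12603) + 84072 = (53924 - 12603) + 84072 = 41321 + 84072 = 125393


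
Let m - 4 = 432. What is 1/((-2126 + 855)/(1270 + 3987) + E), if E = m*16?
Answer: 5257/36671561 ≈ 0.00014335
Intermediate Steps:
m = 436 (m = 4 + 432 = 436)
E = 6976 (E = 436*16 = 6976)
1/((-2126 + 855)/(1270 + 3987) + E) = 1/((-2126 + 855)/(1270 + 3987) + 6976) = 1/(-1271/5257 + 6976) = 1/(36671561/5257) = 5257/36671561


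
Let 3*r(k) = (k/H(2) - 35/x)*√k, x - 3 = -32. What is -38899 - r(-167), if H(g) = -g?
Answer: -38899 - 4913*I*√167/174 ≈ -38899.0 - 364.88*I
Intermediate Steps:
x = -29 (x = 3 - 32 = -29)
r(k) = √k*(35/29 - k/2)/3 (r(k) = ((k/((-1*2)) - 35/(-29))*√k)/3 = ((k/(-2) - 35*(-1/29))*√k)/3 = ((k*(-½) + 35/29)*√k)/3 = ((-k/2 + 35/29)*√k)/3 = ((35/29 - k/2)*√k)/3 = (√k*(35/29 - k/2))/3 = √k*(35/29 - k/2)/3)
-38899 - r(-167) = -38899 - √(-167)*(70 - 29*(-167))/174 = -38899 - I*√167*(70 + 4843)/174 = -38899 - I*√167*4913/174 = -38899 - 4913*I*√167/174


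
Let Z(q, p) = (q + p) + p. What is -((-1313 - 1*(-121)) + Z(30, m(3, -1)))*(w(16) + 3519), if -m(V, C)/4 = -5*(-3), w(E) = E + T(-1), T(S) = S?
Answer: 4530588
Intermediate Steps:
w(E) = -1 + E (w(E) = E - 1 = -1 + E)
m(V, C) = -60 (m(V, C) = -(-20)*(-3) = -4*15 = -60)
Z(q, p) = q + 2*p (Z(q, p) = (p + q) + p = q + 2*p)
-((-1313 - 1*(-121)) + Z(30, m(3, -1)))*(w(16) + 3519) = -((-1313 - 1*(-121)) + (30 + 2*(-60)))*((-1 + 16) + 3519) = -((-1313 + 121) + (30 - 120))*(15 + 3519) = -(-1192 - 90)*3534 = -(-1282)*3534 = -1*(-4530588) = 4530588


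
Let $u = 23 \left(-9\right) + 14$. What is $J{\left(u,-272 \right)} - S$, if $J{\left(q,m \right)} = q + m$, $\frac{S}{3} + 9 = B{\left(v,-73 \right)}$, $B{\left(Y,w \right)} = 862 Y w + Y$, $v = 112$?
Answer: $21142362$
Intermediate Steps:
$B{\left(Y,w \right)} = Y + 862 Y w$ ($B{\left(Y,w \right)} = 862 Y w + Y = Y + 862 Y w$)
$u = -193$ ($u = -207 + 14 = -193$)
$S = -21142827$ ($S = -27 + 3 \cdot 112 \left(1 + 862 \left(-73\right)\right) = -27 + 3 \cdot 112 \left(1 - 62926\right) = -27 + 3 \cdot 112 \left(-62925\right) = -27 + 3 \left(-7047600\right) = -27 - 21142800 = -21142827$)
$J{\left(q,m \right)} = m + q$
$J{\left(u,-272 \right)} - S = \left(-272 - 193\right) - -21142827 = -465 + 21142827 = 21142362$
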